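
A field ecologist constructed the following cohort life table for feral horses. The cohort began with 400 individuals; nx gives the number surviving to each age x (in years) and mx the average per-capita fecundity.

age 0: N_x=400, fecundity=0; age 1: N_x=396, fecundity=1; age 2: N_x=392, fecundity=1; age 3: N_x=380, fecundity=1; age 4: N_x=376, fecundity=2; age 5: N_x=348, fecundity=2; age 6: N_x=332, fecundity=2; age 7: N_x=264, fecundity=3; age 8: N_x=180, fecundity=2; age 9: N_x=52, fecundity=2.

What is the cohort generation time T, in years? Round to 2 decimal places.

4.88

lx = nx/n0 = nx/400: 1, 0.99, 0.98, 0.95, 0.94, 0.87, 0.83, 0.66, 0.45, 0.13
lx·mx: 0, 0.99, 0.98, 0.95, 1.88, 1.74, 1.66, 1.98, 0.9, 0.26 → R0 = 11.34
x·lx·mx: 0, 0.99, 1.96, 2.85, 7.52, 8.7, 9.96, 13.86, 7.2, 2.34 → Σ = 55.38
T = 55.38 / 11.34 = 4.883598… → 4.88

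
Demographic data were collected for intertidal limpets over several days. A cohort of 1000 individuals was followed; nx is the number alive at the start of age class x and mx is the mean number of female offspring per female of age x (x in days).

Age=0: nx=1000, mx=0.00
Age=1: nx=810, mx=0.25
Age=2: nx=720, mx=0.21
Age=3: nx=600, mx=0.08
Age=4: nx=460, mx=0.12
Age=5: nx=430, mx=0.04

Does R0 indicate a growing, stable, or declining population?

declining

lx = nx/n0 = nx/1000: 1, 0.81, 0.72, 0.6, 0.46, 0.43
R0 = Σ lx·mx = 0 + 0.2025 + 0.1512 + 0.048 + 0.0552 + 0.0172 = 0.4741
R0 < 1, so the population is declining.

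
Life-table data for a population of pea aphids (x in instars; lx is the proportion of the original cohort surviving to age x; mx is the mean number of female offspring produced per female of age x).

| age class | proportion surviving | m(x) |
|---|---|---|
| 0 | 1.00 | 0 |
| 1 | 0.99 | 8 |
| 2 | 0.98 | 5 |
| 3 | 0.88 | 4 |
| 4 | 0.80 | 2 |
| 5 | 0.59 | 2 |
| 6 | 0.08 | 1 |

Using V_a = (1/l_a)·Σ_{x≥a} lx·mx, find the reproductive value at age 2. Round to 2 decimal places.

11.51

lx·mx for x ≥ 2: 4.9, 3.52, 1.6, 1.18, 0.08 → sum = 11.28
V_2 = 11.28 / l_2 = 11.28 / 0.98 = 11.510204… → 11.51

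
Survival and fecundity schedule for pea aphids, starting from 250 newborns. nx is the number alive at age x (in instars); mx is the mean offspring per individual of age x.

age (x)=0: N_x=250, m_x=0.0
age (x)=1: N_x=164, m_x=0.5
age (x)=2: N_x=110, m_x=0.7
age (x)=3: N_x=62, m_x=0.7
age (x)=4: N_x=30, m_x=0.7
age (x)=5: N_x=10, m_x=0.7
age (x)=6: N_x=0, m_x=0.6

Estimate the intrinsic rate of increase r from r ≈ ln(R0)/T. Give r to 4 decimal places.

lx = nx/n0 = nx/250: 1, 0.656, 0.44, 0.248, 0.12, 0.04, 0
R0 = Σ lx·mx = 0 + 0.328 + 0.308 + 0.1736 + 0.084 + 0.028 + 0 = 0.9216
Σ x·lx·mx = 1.9408; T = 1.9408/0.9216 = 2.1059…
r ≈ ln(R0)/T = ln(0.9216)/2.1059… = -0.038769… → -0.0388

-0.0388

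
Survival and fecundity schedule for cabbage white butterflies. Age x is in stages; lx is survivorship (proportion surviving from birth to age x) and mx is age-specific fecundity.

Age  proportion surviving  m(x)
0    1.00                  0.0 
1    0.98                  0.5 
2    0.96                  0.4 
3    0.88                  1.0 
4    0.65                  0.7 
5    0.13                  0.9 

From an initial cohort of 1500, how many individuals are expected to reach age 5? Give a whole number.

195

Expected survivors = N0 · l_5 = 1500 × 0.13 = 195 → 195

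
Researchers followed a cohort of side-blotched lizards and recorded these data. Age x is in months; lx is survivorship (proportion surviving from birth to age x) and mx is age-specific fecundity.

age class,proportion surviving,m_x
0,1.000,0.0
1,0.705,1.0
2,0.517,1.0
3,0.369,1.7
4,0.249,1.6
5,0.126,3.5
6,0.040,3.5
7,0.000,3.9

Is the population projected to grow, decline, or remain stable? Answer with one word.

R0 = Σ lx·mx = 0 + 0.705 + 0.517 + 0.6273 + 0.3984 + 0.441 + 0.14 + 0 = 2.8287
R0 > 1, so the population is growing.

growing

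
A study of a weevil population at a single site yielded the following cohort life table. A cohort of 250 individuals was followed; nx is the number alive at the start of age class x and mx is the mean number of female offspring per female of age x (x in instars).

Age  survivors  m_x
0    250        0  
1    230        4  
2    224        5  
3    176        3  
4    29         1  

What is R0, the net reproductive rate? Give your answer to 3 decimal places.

10.388

lx = nx/n0 = nx/250: 1, 0.92, 0.896, 0.704, 0.116
lx·mx by age: 0, 3.68, 4.48, 2.112, 0.116
R0 = Σ lx·mx = 10.388 → 10.388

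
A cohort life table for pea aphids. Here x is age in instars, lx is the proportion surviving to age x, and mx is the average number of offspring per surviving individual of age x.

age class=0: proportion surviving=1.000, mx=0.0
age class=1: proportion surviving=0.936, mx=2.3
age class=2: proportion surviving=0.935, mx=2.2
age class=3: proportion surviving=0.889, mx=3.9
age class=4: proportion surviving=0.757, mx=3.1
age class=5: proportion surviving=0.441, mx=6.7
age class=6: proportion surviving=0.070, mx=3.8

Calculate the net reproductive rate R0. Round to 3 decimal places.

lx·mx by age: 0, 2.1528, 2.057, 3.4671, 2.3467, 2.9547, 0.266
R0 = Σ lx·mx = 13.2443 → 13.244

13.244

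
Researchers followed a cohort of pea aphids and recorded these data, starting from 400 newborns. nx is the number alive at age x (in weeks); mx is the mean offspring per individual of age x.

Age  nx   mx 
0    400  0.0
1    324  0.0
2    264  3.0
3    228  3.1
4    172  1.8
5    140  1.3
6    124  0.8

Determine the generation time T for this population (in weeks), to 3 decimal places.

3.086

lx = nx/n0 = nx/400: 1, 0.81, 0.66, 0.57, 0.43, 0.35, 0.31
lx·mx: 0, 0, 1.98, 1.767, 0.774, 0.455, 0.248 → R0 = 5.224
x·lx·mx: 0, 0, 3.96, 5.301, 3.096, 2.275, 1.488 → Σ = 16.12
T = 16.12 / 5.224 = 3.085758… → 3.086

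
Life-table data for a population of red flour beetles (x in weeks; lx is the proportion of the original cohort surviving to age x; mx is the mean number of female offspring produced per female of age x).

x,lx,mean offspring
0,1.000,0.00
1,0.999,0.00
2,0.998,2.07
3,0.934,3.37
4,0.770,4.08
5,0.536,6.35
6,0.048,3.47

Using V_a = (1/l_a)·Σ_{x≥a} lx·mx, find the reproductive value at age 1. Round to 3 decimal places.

11.937

lx·mx for x ≥ 1: 0, 2.06586, 3.14758, 3.1416, 3.4036, 0.16656 → sum = 11.9252
V_1 = 11.9252 / l_1 = 11.9252 / 0.999 = 11.937137… → 11.937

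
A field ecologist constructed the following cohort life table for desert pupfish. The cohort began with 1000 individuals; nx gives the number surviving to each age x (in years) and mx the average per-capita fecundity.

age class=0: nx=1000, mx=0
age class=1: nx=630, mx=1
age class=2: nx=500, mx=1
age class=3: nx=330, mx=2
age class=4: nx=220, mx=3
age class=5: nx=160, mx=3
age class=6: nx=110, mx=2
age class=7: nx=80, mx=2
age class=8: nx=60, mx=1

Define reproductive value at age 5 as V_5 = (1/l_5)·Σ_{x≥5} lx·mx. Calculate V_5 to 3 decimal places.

5.750

lx = nx/n0 = nx/1000: 1, 0.63, 0.5, 0.33, 0.22, 0.16, 0.11, 0.08, 0.06
lx·mx for x ≥ 5: 0.48, 0.22, 0.16, 0.06 → sum = 0.92
V_5 = 0.92 / l_5 = 0.92 / 0.16 = 5.75 → 5.750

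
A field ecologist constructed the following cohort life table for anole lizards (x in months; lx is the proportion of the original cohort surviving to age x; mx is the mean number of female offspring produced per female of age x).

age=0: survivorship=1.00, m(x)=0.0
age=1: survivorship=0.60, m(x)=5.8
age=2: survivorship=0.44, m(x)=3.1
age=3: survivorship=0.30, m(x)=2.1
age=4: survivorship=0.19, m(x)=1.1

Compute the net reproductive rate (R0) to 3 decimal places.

lx·mx by age: 0, 3.48, 1.364, 0.63, 0.209
R0 = Σ lx·mx = 5.683 → 5.683

5.683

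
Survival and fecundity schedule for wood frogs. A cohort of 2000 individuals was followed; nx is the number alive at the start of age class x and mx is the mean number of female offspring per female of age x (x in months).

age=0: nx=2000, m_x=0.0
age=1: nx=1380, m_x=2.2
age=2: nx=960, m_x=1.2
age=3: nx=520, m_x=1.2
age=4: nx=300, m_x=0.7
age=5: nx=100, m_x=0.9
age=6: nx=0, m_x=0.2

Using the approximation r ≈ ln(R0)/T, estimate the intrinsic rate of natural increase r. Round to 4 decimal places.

lx = nx/n0 = nx/2000: 1, 0.69, 0.48, 0.26, 0.15, 0.05, 0
R0 = Σ lx·mx = 0 + 1.518 + 0.576 + 0.312 + 0.105 + 0.045 + 0 = 2.556
Σ x·lx·mx = 4.251; T = 4.251/2.556 = 1.66315…
r ≈ ln(R0)/T = ln(2.556)/1.66315… = 0.564258… → 0.5643

0.5643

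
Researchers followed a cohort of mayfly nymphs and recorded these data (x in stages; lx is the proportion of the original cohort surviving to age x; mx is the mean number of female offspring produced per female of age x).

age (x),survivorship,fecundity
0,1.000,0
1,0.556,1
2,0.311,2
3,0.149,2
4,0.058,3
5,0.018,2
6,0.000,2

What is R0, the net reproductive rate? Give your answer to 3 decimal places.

lx·mx by age: 0, 0.556, 0.622, 0.298, 0.174, 0.036, 0
R0 = Σ lx·mx = 1.686 → 1.686

1.686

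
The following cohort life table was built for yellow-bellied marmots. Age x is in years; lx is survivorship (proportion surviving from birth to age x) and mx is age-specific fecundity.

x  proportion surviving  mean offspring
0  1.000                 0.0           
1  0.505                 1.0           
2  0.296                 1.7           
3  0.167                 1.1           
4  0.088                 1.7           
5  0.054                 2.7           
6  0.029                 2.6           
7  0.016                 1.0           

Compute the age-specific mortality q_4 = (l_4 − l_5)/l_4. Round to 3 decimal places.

q_4 = (l_4 − l_5) / l_4 = (0.088 − 0.054) / 0.088
     = 0.034 / 0.088 = 0.386364… → 0.386

0.386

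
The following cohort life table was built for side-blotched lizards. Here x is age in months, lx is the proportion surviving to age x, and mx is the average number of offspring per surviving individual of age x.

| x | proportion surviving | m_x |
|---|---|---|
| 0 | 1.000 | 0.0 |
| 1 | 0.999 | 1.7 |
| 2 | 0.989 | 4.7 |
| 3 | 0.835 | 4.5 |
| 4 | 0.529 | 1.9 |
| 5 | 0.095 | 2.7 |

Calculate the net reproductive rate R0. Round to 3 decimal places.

11.366

lx·mx by age: 0, 1.6983, 4.6483, 3.7575, 1.0051, 0.2565
R0 = Σ lx·mx = 11.3657 → 11.366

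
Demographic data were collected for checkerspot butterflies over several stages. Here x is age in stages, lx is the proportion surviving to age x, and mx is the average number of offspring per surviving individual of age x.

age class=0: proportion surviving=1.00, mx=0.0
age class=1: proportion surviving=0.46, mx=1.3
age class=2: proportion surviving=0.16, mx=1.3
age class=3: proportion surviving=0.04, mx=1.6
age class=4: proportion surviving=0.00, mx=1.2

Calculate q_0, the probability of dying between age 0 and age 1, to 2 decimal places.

0.54

q_0 = (l_0 − l_1) / l_0 = (1 − 0.46) / 1
     = 0.54 / 1 = 0.54 → 0.54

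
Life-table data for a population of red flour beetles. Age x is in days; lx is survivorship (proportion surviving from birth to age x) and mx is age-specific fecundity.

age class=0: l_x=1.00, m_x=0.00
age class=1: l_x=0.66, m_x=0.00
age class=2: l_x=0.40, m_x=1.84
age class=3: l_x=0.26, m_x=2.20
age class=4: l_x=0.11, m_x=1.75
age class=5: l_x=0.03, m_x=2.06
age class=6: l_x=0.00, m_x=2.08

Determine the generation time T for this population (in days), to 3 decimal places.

2.731

lx·mx: 0, 0, 0.736, 0.572, 0.1925, 0.0618, 0 → R0 = 1.5623
x·lx·mx: 0, 0, 1.472, 1.716, 0.77, 0.309, 0 → Σ = 4.267
T = 4.267 / 1.5623 = 2.73123… → 2.731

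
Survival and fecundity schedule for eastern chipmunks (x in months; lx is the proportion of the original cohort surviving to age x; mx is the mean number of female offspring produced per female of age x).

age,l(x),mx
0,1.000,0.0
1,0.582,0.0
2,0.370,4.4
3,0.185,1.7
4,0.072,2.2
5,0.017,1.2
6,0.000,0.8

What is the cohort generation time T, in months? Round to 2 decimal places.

lx·mx: 0, 0, 1.628, 0.3145, 0.1584, 0.0204, 0 → R0 = 2.1213
x·lx·mx: 0, 0, 3.256, 0.9435, 0.6336, 0.102, 0 → Σ = 4.9351
T = 4.9351 / 2.1213 = 2.326451… → 2.33

2.33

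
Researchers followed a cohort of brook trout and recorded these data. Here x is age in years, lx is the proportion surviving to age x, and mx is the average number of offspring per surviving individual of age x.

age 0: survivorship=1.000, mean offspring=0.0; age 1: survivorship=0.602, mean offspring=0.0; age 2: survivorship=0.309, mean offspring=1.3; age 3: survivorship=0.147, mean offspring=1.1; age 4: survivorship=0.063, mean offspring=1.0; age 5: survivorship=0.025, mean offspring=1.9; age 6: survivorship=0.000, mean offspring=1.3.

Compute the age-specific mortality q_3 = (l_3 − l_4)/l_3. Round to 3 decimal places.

0.571

q_3 = (l_3 − l_4) / l_3 = (0.147 − 0.063) / 0.147
     = 0.084 / 0.147 = 0.571429… → 0.571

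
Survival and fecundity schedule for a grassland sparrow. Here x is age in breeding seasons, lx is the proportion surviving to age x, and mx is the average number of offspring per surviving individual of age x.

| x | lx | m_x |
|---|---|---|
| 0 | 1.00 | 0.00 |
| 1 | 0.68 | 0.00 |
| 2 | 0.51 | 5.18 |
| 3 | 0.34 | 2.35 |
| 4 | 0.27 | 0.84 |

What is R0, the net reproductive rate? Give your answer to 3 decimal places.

3.668

lx·mx by age: 0, 0, 2.6418, 0.799, 0.2268
R0 = Σ lx·mx = 3.6676 → 3.668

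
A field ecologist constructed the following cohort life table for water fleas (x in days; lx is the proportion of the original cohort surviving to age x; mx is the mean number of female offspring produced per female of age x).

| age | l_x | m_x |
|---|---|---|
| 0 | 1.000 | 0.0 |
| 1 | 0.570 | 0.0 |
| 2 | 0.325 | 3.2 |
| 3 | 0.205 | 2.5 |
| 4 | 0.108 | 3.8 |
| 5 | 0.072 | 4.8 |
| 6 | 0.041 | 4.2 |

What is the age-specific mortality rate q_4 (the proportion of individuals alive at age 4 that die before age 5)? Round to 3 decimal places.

q_4 = (l_4 − l_5) / l_4 = (0.108 − 0.072) / 0.108
     = 0.036 / 0.108 = 0.333333… → 0.333

0.333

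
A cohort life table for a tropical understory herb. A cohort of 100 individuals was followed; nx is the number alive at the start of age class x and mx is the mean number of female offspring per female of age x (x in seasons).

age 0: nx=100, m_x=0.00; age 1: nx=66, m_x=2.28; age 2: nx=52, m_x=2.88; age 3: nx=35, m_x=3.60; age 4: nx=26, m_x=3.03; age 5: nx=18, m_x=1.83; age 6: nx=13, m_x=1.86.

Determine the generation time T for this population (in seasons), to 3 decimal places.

2.585

lx = nx/n0 = nx/100: 1, 0.66, 0.52, 0.35, 0.26, 0.18, 0.13
lx·mx: 0, 1.5048, 1.4976, 1.26, 0.7878, 0.3294, 0.2418 → R0 = 5.6214
x·lx·mx: 0, 1.5048, 2.9952, 3.78, 3.1512, 1.647, 1.4508 → Σ = 14.529
T = 14.529 / 5.6214 = 2.584587… → 2.585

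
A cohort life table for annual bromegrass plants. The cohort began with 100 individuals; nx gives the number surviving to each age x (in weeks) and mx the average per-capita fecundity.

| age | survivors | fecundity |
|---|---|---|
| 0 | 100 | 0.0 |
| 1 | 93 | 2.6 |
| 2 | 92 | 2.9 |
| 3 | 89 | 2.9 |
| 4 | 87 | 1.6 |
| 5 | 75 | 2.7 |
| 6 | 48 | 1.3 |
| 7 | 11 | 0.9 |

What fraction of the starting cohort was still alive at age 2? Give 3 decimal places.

l_2 = n_2/n_0 = 92/100 = 0.92 → 0.920

0.920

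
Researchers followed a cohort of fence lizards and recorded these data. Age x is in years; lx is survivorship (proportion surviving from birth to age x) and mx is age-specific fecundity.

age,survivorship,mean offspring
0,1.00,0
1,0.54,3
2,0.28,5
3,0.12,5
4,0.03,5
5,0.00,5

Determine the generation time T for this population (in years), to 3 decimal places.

1.809

lx·mx: 0, 1.62, 1.4, 0.6, 0.15, 0 → R0 = 3.77
x·lx·mx: 0, 1.62, 2.8, 1.8, 0.6, 0 → Σ = 6.82
T = 6.82 / 3.77 = 1.809019… → 1.809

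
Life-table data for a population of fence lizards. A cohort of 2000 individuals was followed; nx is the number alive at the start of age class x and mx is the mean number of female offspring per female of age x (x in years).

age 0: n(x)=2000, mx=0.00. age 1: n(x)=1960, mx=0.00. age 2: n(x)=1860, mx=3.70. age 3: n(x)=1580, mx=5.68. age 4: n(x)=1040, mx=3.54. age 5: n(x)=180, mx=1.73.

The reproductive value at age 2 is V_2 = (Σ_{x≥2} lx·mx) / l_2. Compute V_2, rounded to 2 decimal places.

lx = nx/n0 = nx/2000: 1, 0.98, 0.93, 0.79, 0.52, 0.09
lx·mx for x ≥ 2: 3.441, 4.4872, 1.8408, 0.1557 → sum = 9.9247
V_2 = 9.9247 / l_2 = 9.9247 / 0.93 = 10.67172… → 10.67

10.67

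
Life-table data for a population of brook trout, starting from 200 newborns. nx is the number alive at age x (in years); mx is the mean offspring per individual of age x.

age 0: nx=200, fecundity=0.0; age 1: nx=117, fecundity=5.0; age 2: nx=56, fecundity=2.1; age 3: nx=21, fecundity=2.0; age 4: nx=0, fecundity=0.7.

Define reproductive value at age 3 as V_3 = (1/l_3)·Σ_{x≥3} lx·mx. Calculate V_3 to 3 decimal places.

lx = nx/n0 = nx/200: 1, 0.585, 0.28, 0.105, 0
lx·mx for x ≥ 3: 0.21, 0 → sum = 0.21
V_3 = 0.21 / l_3 = 0.21 / 0.105 = 2 → 2.000

2.000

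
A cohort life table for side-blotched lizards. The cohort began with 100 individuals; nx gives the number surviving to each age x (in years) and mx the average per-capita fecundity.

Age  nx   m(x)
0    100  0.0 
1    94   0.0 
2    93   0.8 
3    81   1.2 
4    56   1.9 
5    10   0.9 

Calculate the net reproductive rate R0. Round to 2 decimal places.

lx = nx/n0 = nx/100: 1, 0.94, 0.93, 0.81, 0.56, 0.1
lx·mx by age: 0, 0, 0.744, 0.972, 1.064, 0.09
R0 = Σ lx·mx = 2.87 → 2.87

2.87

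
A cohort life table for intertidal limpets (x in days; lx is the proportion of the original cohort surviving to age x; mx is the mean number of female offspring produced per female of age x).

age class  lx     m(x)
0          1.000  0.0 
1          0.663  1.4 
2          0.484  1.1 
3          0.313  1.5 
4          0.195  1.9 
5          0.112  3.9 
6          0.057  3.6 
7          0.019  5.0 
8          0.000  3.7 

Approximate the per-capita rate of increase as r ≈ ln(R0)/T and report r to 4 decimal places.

R0 = Σ lx·mx = 0 + 0.9282 + 0.5324 + 0.4695 + 0.3705 + 0.4368 + 0.2052 + 0.095 + 0 = 3.0376
Σ x·lx·mx = 8.9637; T = 8.9637/3.0376 = 2.95092…
r ≈ ln(R0)/T = ln(3.0376)/2.95092… = 0.376516… → 0.3765

0.3765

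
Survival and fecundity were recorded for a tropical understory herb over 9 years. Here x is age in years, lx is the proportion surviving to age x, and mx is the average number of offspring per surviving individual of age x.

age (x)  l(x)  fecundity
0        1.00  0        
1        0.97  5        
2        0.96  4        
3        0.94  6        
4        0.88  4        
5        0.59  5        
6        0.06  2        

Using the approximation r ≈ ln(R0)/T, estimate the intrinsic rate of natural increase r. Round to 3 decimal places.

R0 = Σ lx·mx = 0 + 4.85 + 3.84 + 5.64 + 3.52 + 2.95 + 0.12 = 20.92
Σ x·lx·mx = 59; T = 59/20.92 = 2.82027…
r ≈ ln(R0)/T = ln(20.92)/2.82027… = 1.07816… → 1.078

1.078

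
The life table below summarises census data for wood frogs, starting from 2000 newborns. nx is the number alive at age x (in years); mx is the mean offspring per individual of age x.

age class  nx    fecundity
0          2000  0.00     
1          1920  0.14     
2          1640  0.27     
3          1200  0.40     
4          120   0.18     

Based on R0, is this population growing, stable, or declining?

declining

lx = nx/n0 = nx/2000: 1, 0.96, 0.82, 0.6, 0.06
R0 = Σ lx·mx = 0 + 0.1344 + 0.2214 + 0.24 + 0.0108 = 0.6066
R0 < 1, so the population is declining.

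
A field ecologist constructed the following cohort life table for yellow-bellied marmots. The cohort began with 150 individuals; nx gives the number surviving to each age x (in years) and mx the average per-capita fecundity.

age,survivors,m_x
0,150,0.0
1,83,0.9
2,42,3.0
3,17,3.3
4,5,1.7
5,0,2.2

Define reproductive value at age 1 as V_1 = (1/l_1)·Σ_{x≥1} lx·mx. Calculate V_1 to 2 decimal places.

lx = nx/n0 = nx/150: 1, 0.55333…, 0.28, 0.11333…, 0.03333…, 0
lx·mx for x ≥ 1: 0.498…, 0.84, 0.374…, 0.056667…, 0 → sum = 1.768667…
V_1 = 1.768667… / l_1 = 1.768667… / 0.553333… = 3.196386… → 3.20

3.20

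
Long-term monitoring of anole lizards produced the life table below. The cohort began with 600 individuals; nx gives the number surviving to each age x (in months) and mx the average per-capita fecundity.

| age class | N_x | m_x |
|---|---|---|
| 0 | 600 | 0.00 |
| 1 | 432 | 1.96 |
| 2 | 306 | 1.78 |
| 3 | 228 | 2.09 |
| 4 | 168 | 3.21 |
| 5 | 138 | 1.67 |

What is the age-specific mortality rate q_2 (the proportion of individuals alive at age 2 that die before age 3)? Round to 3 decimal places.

lx = nx/n0 = nx/600: 1, 0.72, 0.51, 0.38, 0.28, 0.23
q_2 = (l_2 − l_3) / l_2 = (0.51 − 0.38) / 0.51
     = 0.13 / 0.51 = 0.254902… → 0.255

0.255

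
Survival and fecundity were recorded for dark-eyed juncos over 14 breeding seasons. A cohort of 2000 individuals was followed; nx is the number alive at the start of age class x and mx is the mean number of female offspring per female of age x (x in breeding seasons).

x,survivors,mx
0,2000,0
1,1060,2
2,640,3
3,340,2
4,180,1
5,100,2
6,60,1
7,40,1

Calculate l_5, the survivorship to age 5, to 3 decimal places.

l_5 = n_5/n_0 = 100/2000 = 0.05 → 0.050

0.050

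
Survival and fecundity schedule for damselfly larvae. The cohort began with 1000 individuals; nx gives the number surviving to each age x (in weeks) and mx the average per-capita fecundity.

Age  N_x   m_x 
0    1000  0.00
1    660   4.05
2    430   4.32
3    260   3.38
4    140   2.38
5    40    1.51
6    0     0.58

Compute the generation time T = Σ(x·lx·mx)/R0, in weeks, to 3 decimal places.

lx = nx/n0 = nx/1000: 1, 0.66, 0.43, 0.26, 0.14, 0.04, 0
lx·mx: 0, 2.673, 1.8576, 0.8788, 0.3332, 0.0604, 0 → R0 = 5.803
x·lx·mx: 0, 2.673, 3.7152, 2.6364, 1.3328, 0.302, 0 → Σ = 10.6594
T = 10.6594 / 5.803 = 1.836877… → 1.837

1.837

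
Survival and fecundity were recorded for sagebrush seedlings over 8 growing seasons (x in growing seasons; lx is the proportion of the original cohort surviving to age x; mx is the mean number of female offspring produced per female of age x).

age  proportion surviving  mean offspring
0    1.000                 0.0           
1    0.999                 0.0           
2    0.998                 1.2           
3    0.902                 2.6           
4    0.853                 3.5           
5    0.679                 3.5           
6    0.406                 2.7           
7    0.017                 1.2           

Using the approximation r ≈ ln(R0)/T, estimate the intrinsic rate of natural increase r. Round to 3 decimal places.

R0 = Σ lx·mx = 0 + 0 + 1.1976 + 2.3452 + 2.9855 + 2.3765 + 1.0962 + 0.0204 = 10.0214
Σ x·lx·mx = 39.9753; T = 39.9753/10.0214 = 3.98899…
r ≈ ln(R0)/T = ln(10.0214)/3.98899… = 0.57777… → 0.578

0.578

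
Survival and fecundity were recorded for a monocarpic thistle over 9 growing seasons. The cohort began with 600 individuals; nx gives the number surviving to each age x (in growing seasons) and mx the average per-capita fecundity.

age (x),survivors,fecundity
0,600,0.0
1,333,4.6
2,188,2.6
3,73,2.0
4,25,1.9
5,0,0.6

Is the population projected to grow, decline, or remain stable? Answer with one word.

growing

lx = nx/n0 = nx/600: 1, 0.555, 0.31333…, 0.12167…, 0.04167…, 0
R0 = Σ lx·mx = 0 + 2.553 + 0.814667… + 0.243333… + 0.079167… + 0 = 3.690167…
R0 > 1, so the population is growing.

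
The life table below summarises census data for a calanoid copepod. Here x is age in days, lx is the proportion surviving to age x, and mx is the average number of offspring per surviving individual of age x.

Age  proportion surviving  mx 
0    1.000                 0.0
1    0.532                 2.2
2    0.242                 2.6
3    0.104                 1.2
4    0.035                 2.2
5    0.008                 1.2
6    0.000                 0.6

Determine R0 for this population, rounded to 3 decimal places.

2.011

lx·mx by age: 0, 1.1704, 0.6292, 0.1248, 0.077, 0.0096, 0
R0 = Σ lx·mx = 2.011 → 2.011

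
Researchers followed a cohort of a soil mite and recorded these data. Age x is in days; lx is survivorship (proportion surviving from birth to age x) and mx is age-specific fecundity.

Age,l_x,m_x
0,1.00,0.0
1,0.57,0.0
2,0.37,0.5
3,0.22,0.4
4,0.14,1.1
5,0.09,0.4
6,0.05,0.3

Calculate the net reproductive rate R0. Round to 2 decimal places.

0.48

lx·mx by age: 0, 0, 0.185, 0.088, 0.154, 0.036, 0.015
R0 = Σ lx·mx = 0.478 → 0.48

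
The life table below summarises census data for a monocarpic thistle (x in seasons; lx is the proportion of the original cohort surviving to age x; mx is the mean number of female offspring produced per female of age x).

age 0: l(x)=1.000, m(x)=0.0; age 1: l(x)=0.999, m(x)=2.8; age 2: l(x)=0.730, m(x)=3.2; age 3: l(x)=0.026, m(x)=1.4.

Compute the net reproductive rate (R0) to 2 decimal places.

5.17

lx·mx by age: 0, 2.7972, 2.336, 0.0364
R0 = Σ lx·mx = 5.1696 → 5.17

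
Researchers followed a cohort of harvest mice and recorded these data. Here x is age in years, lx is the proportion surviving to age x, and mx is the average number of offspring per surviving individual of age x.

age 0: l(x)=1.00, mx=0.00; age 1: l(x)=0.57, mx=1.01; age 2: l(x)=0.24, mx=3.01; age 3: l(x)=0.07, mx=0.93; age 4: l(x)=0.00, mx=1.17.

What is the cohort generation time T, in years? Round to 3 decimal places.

1.625

lx·mx: 0, 0.5757, 0.7224, 0.0651, 0 → R0 = 1.3632
x·lx·mx: 0, 0.5757, 1.4448, 0.1953, 0 → Σ = 2.2158
T = 2.2158 / 1.3632 = 1.62544… → 1.625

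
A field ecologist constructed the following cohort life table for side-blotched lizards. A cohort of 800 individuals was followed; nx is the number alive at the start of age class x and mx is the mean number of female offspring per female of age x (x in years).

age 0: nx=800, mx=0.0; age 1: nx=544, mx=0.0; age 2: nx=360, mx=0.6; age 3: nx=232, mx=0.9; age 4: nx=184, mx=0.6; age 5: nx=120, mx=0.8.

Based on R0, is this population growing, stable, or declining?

lx = nx/n0 = nx/800: 1, 0.68, 0.45, 0.29, 0.23, 0.15
R0 = Σ lx·mx = 0 + 0 + 0.27 + 0.261 + 0.138 + 0.12 = 0.789
R0 < 1, so the population is declining.

declining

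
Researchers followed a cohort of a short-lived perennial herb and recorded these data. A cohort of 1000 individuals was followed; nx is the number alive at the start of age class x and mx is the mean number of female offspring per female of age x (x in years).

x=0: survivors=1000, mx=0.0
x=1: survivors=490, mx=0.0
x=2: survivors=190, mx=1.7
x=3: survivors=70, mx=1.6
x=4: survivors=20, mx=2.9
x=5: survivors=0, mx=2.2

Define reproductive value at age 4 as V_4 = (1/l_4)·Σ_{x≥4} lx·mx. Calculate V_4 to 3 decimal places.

lx = nx/n0 = nx/1000: 1, 0.49, 0.19, 0.07, 0.02, 0
lx·mx for x ≥ 4: 0.058, 0 → sum = 0.058
V_4 = 0.058 / l_4 = 0.058 / 0.02 = 2.9 → 2.900

2.900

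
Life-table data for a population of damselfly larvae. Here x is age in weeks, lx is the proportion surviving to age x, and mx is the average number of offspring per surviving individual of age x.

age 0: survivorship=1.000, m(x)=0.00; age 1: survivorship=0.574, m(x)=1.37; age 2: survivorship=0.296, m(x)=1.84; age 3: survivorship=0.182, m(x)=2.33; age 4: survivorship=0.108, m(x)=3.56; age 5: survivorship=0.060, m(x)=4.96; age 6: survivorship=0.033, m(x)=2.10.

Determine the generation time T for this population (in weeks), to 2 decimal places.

2.63

lx·mx: 0, 0.78638, 0.54464, 0.42406, 0.38448, 0.2976, 0.0693 → R0 = 2.50646
x·lx·mx: 0, 0.78638, 1.08928, 1.27218, 1.53792, 1.488, 0.4158 → Σ = 6.58956
T = 6.58956 / 2.50646 = 2.629031… → 2.63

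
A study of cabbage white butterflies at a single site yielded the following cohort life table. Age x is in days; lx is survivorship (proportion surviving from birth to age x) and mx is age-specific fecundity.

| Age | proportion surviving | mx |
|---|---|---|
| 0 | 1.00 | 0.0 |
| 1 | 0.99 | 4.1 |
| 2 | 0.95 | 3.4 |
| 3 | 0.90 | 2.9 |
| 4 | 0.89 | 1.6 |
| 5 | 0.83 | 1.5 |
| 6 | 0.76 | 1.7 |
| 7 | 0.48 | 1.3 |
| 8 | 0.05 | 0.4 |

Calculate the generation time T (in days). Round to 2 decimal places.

lx·mx: 0, 4.059, 3.23, 2.61, 1.424, 1.245, 1.292, 0.624, 0.02 → R0 = 14.504
x·lx·mx: 0, 4.059, 6.46, 7.83, 5.696, 6.225, 7.752, 4.368, 0.16 → Σ = 42.55
T = 42.55 / 14.504 = 2.933673… → 2.93

2.93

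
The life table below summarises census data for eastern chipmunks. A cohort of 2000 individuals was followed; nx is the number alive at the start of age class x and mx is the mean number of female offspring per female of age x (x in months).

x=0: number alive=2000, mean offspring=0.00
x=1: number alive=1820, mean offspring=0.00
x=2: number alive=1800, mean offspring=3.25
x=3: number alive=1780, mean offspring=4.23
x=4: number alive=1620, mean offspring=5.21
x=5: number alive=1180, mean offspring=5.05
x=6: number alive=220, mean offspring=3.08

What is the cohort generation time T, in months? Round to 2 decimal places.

3.58

lx = nx/n0 = nx/2000: 1, 0.91, 0.9, 0.89, 0.81, 0.59, 0.11
lx·mx: 0, 0, 2.925, 3.7647, 4.2201, 2.9795, 0.3388 → R0 = 14.2281
x·lx·mx: 0, 0, 5.85, 11.2941, 16.8804, 14.8975, 2.0328 → Σ = 50.9548
T = 50.9548 / 14.2281 = 3.581279… → 3.58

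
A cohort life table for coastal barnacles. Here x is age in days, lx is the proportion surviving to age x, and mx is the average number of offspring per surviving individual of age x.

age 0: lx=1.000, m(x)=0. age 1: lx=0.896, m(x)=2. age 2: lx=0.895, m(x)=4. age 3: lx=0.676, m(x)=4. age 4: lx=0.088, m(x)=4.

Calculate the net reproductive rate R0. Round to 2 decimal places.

8.43

lx·mx by age: 0, 1.792, 3.58, 2.704, 0.352
R0 = Σ lx·mx = 8.428 → 8.43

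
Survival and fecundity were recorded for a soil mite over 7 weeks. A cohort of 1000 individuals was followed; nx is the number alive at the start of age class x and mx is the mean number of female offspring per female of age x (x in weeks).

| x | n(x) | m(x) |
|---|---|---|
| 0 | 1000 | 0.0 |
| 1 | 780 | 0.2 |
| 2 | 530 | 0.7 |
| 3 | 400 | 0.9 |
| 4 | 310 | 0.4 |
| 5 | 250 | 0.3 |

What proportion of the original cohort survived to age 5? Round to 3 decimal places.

0.250

l_5 = n_5/n_0 = 250/1000 = 0.25 → 0.250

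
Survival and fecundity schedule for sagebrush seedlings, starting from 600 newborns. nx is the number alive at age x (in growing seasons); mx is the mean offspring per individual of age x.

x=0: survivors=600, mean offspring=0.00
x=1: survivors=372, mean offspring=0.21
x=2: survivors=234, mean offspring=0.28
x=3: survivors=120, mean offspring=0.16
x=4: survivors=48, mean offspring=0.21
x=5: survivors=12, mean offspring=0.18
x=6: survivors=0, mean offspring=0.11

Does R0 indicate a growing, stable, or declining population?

lx = nx/n0 = nx/600: 1, 0.62, 0.39, 0.2, 0.08, 0.02, 0
R0 = Σ lx·mx = 0 + 0.1302 + 0.1092 + 0.032 + 0.0168 + 0.0036 + 0 = 0.2918
R0 < 1, so the population is declining.

declining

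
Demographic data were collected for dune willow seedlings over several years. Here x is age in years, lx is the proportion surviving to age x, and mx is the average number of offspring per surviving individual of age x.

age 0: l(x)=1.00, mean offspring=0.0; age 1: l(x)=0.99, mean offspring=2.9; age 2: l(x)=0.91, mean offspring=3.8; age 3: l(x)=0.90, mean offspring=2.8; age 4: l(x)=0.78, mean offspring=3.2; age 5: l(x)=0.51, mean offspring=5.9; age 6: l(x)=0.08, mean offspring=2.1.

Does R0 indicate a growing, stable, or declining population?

growing

R0 = Σ lx·mx = 0 + 2.871 + 3.458 + 2.52 + 2.496 + 3.009 + 0.168 = 14.522
R0 > 1, so the population is growing.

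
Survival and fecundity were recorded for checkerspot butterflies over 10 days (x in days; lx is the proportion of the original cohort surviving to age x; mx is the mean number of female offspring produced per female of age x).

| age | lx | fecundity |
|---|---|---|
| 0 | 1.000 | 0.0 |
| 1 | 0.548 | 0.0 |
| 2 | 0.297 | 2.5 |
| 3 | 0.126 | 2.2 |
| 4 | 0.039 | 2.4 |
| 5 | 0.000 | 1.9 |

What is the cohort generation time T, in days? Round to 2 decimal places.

lx·mx: 0, 0, 0.7425, 0.2772, 0.0936, 0 → R0 = 1.1133
x·lx·mx: 0, 0, 1.485, 0.8316, 0.3744, 0 → Σ = 2.691
T = 2.691 / 1.1133 = 2.417138… → 2.42

2.42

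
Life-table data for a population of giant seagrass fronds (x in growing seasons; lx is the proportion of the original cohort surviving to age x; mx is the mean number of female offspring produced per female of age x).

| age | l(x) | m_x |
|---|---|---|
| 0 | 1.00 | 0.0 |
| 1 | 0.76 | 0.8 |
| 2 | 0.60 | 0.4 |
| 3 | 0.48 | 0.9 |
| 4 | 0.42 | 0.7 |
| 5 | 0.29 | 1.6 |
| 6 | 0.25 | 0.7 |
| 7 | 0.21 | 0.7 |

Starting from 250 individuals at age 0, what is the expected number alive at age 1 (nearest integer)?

Expected survivors = N0 · l_1 = 250 × 0.76 = 190 → 190

190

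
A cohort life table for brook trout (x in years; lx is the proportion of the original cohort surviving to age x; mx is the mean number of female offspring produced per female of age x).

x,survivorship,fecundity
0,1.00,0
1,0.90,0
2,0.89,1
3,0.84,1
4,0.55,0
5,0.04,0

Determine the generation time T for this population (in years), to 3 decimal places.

2.486

lx·mx: 0, 0, 0.89, 0.84, 0, 0 → R0 = 1.73
x·lx·mx: 0, 0, 1.78, 2.52, 0, 0 → Σ = 4.3
T = 4.3 / 1.73 = 2.485549… → 2.486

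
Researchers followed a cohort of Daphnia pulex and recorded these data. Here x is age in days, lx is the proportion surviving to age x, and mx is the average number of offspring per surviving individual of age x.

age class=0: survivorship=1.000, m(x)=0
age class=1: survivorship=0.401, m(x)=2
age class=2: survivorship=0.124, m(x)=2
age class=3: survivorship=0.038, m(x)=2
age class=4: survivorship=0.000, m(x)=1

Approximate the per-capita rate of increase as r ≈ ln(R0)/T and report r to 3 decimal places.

0.088

R0 = Σ lx·mx = 0 + 0.802 + 0.248 + 0.076 + 0 = 1.126
Σ x·lx·mx = 1.526; T = 1.526/1.126 = 1.35524…
r ≈ ln(R0)/T = ln(1.126)/1.35524… = 0.08756… → 0.088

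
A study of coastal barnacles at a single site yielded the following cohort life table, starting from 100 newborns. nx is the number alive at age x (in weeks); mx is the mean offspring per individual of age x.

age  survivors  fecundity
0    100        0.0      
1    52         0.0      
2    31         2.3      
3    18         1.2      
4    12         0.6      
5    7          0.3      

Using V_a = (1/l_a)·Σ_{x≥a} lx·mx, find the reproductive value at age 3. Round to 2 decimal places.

1.72

lx = nx/n0 = nx/100: 1, 0.52, 0.31, 0.18, 0.12, 0.07
lx·mx for x ≥ 3: 0.216, 0.072, 0.021 → sum = 0.309
V_3 = 0.309 / l_3 = 0.309 / 0.18 = 1.716667… → 1.72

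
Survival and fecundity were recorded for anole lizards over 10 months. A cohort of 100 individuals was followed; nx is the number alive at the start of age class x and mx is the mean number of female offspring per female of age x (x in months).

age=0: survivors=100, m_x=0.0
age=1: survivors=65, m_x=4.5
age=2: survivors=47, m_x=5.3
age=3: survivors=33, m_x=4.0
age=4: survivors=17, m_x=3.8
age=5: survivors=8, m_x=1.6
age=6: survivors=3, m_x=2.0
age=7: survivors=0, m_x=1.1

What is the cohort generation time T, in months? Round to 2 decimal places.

2.04

lx = nx/n0 = nx/100: 1, 0.65, 0.47, 0.33, 0.17, 0.08, 0.03, 0
lx·mx: 0, 2.925, 2.491, 1.32, 0.646, 0.128, 0.06, 0 → R0 = 7.57
x·lx·mx: 0, 2.925, 4.982, 3.96, 2.584, 0.64, 0.36, 0 → Σ = 15.451
T = 15.451 / 7.57 = 2.041083… → 2.04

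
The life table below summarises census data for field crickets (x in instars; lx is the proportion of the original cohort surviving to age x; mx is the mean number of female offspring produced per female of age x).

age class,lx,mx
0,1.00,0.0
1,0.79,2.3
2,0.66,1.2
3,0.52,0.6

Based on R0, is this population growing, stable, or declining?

growing

R0 = Σ lx·mx = 0 + 1.817 + 0.792 + 0.312 = 2.921
R0 > 1, so the population is growing.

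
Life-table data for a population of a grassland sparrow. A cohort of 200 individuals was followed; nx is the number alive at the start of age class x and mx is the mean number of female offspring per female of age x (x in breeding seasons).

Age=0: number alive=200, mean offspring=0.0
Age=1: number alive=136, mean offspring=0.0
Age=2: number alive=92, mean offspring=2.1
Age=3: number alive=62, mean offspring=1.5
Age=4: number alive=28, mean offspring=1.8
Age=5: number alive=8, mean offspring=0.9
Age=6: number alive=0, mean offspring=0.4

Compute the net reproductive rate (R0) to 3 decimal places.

1.719

lx = nx/n0 = nx/200: 1, 0.68, 0.46, 0.31, 0.14, 0.04, 0
lx·mx by age: 0, 0, 0.966, 0.465, 0.252, 0.036, 0
R0 = Σ lx·mx = 1.719 → 1.719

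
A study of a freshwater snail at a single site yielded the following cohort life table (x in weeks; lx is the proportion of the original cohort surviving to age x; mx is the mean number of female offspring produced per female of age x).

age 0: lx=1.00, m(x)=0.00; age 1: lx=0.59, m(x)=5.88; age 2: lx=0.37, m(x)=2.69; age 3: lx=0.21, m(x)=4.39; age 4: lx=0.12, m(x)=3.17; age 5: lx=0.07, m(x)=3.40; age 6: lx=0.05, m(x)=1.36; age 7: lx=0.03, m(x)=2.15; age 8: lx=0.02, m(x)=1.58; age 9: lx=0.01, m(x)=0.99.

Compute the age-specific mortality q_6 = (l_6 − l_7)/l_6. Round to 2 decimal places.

q_6 = (l_6 − l_7) / l_6 = (0.05 − 0.03) / 0.05
     = 0.02 / 0.05 = 0.4 → 0.40

0.40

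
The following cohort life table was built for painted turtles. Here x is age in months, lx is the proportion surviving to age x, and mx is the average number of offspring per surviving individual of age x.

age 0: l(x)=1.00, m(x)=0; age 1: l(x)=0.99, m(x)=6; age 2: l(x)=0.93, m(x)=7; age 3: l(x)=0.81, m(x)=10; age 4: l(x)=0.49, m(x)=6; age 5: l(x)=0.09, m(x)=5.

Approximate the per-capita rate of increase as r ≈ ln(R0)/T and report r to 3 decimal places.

R0 = Σ lx·mx = 0 + 5.94 + 6.51 + 8.1 + 2.94 + 0.45 = 23.94
Σ x·lx·mx = 57.27; T = 57.27/23.94 = 2.39223…
r ≈ ln(R0)/T = ln(23.94)/2.39223… = 1.32744… → 1.327

1.327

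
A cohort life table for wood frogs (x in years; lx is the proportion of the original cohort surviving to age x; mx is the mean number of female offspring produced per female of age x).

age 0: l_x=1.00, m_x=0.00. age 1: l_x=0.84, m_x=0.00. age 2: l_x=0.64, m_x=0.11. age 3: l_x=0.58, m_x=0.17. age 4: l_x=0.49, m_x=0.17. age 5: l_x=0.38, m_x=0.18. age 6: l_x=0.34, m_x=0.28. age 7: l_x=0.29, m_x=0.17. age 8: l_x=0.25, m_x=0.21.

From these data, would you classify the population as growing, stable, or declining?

declining

R0 = Σ lx·mx = 0 + 0 + 0.0704 + 0.0986 + 0.0833 + 0.0684 + 0.0952 + 0.0493 + 0.0525 = 0.5177
R0 < 1, so the population is declining.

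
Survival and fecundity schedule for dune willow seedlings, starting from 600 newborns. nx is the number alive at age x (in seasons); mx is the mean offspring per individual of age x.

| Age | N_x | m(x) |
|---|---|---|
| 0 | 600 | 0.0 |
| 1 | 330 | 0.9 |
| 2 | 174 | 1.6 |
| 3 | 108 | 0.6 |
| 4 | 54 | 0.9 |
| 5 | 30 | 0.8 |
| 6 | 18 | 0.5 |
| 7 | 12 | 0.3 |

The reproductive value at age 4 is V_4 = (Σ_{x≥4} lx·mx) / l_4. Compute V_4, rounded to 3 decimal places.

1.578

lx = nx/n0 = nx/600: 1, 0.55, 0.29, 0.18, 0.09, 0.05, 0.03, 0.02
lx·mx for x ≥ 4: 0.081, 0.04, 0.015, 0.006 → sum = 0.142
V_4 = 0.142 / l_4 = 0.142 / 0.09 = 1.577778… → 1.578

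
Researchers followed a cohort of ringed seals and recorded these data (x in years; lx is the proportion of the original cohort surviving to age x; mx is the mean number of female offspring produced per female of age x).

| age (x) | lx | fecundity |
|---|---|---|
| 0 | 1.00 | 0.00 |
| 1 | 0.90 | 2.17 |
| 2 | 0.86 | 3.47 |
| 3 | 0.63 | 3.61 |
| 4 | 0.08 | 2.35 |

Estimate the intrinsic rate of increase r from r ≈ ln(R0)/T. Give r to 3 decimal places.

0.956

R0 = Σ lx·mx = 0 + 1.953 + 2.9842 + 2.2743 + 0.188 = 7.3995
Σ x·lx·mx = 15.4963; T = 15.4963/7.3995 = 2.09424…
r ≈ ln(R0)/T = ln(7.3995)/2.09424… = 0.95568… → 0.956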